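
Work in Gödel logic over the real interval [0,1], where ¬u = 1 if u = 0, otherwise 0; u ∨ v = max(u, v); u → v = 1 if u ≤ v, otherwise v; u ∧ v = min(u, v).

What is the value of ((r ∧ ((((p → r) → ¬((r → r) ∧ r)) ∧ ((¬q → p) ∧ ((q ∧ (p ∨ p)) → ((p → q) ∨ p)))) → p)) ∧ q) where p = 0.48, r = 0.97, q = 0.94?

(p → r): 0.48 ≤ 0.97, so result = 1
(r → r): 0.97 ≤ 0.97, so result = 1
((r → r) ∧ r) = min(1, 0.97) = 0.97
¬((r → r) ∧ r): Gödel ¬ of 0.97 = 0 (operand ≠ 0)
((p → r) → ¬((r → r) ∧ r)): 1 > 0, so result = 0
¬q: Gödel ¬ of 0.94 = 0 (operand ≠ 0)
(¬q → p): 0 ≤ 0.48, so result = 1
(p ∨ p) = max(0.48, 0.48) = 0.48
(q ∧ (p ∨ p)) = min(0.94, 0.48) = 0.48
(p → q): 0.48 ≤ 0.94, so result = 1
((p → q) ∨ p) = max(1, 0.48) = 1
((q ∧ (p ∨ p)) → ((p → q) ∨ p)): 0.48 ≤ 1, so result = 1
((¬q → p) ∧ ((q ∧ (p ∨ p)) → ((p → q) ∨ p))) = min(1, 1) = 1
(((p → r) → ¬((r → r) ∧ r)) ∧ ((¬q → p) ∧ ((q ∧ (p ∨ p)) → ((p → q) ∨ p)))) = min(0, 1) = 0
((((p → r) → ¬((r → r) ∧ r)) ∧ ((¬q → p) ∧ ((q ∧ (p ∨ p)) → ((p → q) ∨ p)))) → p): 0 ≤ 0.48, so result = 1
(r ∧ ((((p → r) → ¬((r → r) ∧ r)) ∧ ((¬q → p) ∧ ((q ∧ (p ∨ p)) → ((p → q) ∨ p)))) → p)) = min(0.97, 1) = 0.97
((r ∧ ((((p → r) → ¬((r → r) ∧ r)) ∧ ((¬q → p) ∧ ((q ∧ (p ∨ p)) → ((p → q) ∨ p)))) → p)) ∧ q) = min(0.97, 0.94) = 0.94

0.94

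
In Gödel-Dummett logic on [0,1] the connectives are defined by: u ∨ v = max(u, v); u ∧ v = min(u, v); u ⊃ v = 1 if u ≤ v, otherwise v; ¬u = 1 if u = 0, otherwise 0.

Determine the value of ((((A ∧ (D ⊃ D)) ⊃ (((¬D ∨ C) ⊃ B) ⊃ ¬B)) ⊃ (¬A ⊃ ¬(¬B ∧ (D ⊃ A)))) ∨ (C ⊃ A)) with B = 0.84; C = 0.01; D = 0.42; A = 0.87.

1.00

(D ⊃ D): 0.42 ≤ 0.42, so result = 1
(A ∧ (D ⊃ D)) = min(0.87, 1) = 0.87
¬D: Gödel ¬ of 0.42 = 0 (operand ≠ 0)
(¬D ∨ C) = max(0, 0.01) = 0.01
((¬D ∨ C) ⊃ B): 0.01 ≤ 0.84, so result = 1
¬B: Gödel ¬ of 0.84 = 0 (operand ≠ 0)
(((¬D ∨ C) ⊃ B) ⊃ ¬B): 1 > 0, so result = 0
((A ∧ (D ⊃ D)) ⊃ (((¬D ∨ C) ⊃ B) ⊃ ¬B)): 0.87 > 0, so result = 0
¬A: Gödel ¬ of 0.87 = 0 (operand ≠ 0)
¬B: Gödel ¬ of 0.84 = 0 (operand ≠ 0)
(D ⊃ A): 0.42 ≤ 0.87, so result = 1
(¬B ∧ (D ⊃ A)) = min(0, 1) = 0
¬(¬B ∧ (D ⊃ A)): Gödel ¬ of 0 = 1 (operand is 0)
(¬A ⊃ ¬(¬B ∧ (D ⊃ A))): 0 ≤ 1, so result = 1
(((A ∧ (D ⊃ D)) ⊃ (((¬D ∨ C) ⊃ B) ⊃ ¬B)) ⊃ (¬A ⊃ ¬(¬B ∧ (D ⊃ A)))): 0 ≤ 1, so result = 1
(C ⊃ A): 0.01 ≤ 0.87, so result = 1
((((A ∧ (D ⊃ D)) ⊃ (((¬D ∨ C) ⊃ B) ⊃ ¬B)) ⊃ (¬A ⊃ ¬(¬B ∧ (D ⊃ A)))) ∨ (C ⊃ A)) = max(1, 1) = 1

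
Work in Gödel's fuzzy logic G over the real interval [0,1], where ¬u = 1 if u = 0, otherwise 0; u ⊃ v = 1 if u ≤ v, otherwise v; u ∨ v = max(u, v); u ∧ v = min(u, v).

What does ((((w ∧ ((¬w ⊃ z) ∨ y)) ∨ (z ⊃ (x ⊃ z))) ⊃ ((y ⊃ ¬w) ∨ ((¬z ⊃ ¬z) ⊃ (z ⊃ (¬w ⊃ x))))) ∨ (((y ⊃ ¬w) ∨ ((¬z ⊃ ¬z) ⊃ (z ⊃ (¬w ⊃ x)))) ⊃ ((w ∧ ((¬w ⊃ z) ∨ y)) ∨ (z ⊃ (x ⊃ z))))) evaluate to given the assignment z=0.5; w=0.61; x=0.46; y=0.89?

¬w: Gödel ¬ of 0.61 = 0 (operand ≠ 0)
(¬w ⊃ z): 0 ≤ 0.5, so result = 1
((¬w ⊃ z) ∨ y) = max(1, 0.89) = 1
(w ∧ ((¬w ⊃ z) ∨ y)) = min(0.61, 1) = 0.61
(x ⊃ z): 0.46 ≤ 0.5, so result = 1
(z ⊃ (x ⊃ z)): 0.5 ≤ 1, so result = 1
((w ∧ ((¬w ⊃ z) ∨ y)) ∨ (z ⊃ (x ⊃ z))) = max(0.61, 1) = 1
¬w: Gödel ¬ of 0.61 = 0 (operand ≠ 0)
(y ⊃ ¬w): 0.89 > 0, so result = 0
¬z: Gödel ¬ of 0.5 = 0 (operand ≠ 0)
¬z: Gödel ¬ of 0.5 = 0 (operand ≠ 0)
(¬z ⊃ ¬z): 0 ≤ 0, so result = 1
¬w: Gödel ¬ of 0.61 = 0 (operand ≠ 0)
(¬w ⊃ x): 0 ≤ 0.46, so result = 1
(z ⊃ (¬w ⊃ x)): 0.5 ≤ 1, so result = 1
((¬z ⊃ ¬z) ⊃ (z ⊃ (¬w ⊃ x))): 1 ≤ 1, so result = 1
((y ⊃ ¬w) ∨ ((¬z ⊃ ¬z) ⊃ (z ⊃ (¬w ⊃ x)))) = max(0, 1) = 1
(((w ∧ ((¬w ⊃ z) ∨ y)) ∨ (z ⊃ (x ⊃ z))) ⊃ ((y ⊃ ¬w) ∨ ((¬z ⊃ ¬z) ⊃ (z ⊃ (¬w ⊃ x))))): 1 ≤ 1, so result = 1
¬w: Gödel ¬ of 0.61 = 0 (operand ≠ 0)
(y ⊃ ¬w): 0.89 > 0, so result = 0
¬z: Gödel ¬ of 0.5 = 0 (operand ≠ 0)
¬z: Gödel ¬ of 0.5 = 0 (operand ≠ 0)
(¬z ⊃ ¬z): 0 ≤ 0, so result = 1
¬w: Gödel ¬ of 0.61 = 0 (operand ≠ 0)
(¬w ⊃ x): 0 ≤ 0.46, so result = 1
(z ⊃ (¬w ⊃ x)): 0.5 ≤ 1, so result = 1
((¬z ⊃ ¬z) ⊃ (z ⊃ (¬w ⊃ x))): 1 ≤ 1, so result = 1
((y ⊃ ¬w) ∨ ((¬z ⊃ ¬z) ⊃ (z ⊃ (¬w ⊃ x)))) = max(0, 1) = 1
¬w: Gödel ¬ of 0.61 = 0 (operand ≠ 0)
(¬w ⊃ z): 0 ≤ 0.5, so result = 1
((¬w ⊃ z) ∨ y) = max(1, 0.89) = 1
(w ∧ ((¬w ⊃ z) ∨ y)) = min(0.61, 1) = 0.61
(x ⊃ z): 0.46 ≤ 0.5, so result = 1
(z ⊃ (x ⊃ z)): 0.5 ≤ 1, so result = 1
((w ∧ ((¬w ⊃ z) ∨ y)) ∨ (z ⊃ (x ⊃ z))) = max(0.61, 1) = 1
(((y ⊃ ¬w) ∨ ((¬z ⊃ ¬z) ⊃ (z ⊃ (¬w ⊃ x)))) ⊃ ((w ∧ ((¬w ⊃ z) ∨ y)) ∨ (z ⊃ (x ⊃ z)))): 1 ≤ 1, so result = 1
((((w ∧ ((¬w ⊃ z) ∨ y)) ∨ (z ⊃ (x ⊃ z))) ⊃ ((y ⊃ ¬w) ∨ ((¬z ⊃ ¬z) ⊃ (z ⊃ (¬w ⊃ x))))) ∨ (((y ⊃ ¬w) ∨ ((¬z ⊃ ¬z) ⊃ (z ⊃ (¬w ⊃ x)))) ⊃ ((w ∧ ((¬w ⊃ z) ∨ y)) ∨ (z ⊃ (x ⊃ z))))) = max(1, 1) = 1

1.00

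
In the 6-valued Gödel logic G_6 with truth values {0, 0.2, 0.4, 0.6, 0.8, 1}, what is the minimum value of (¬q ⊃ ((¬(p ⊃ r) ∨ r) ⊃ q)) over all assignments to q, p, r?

0.00

The minimum is attained at q = 0, p = 0, r = 0.2:
  ¬q: Gödel ¬ of 0 = 1 (operand is 0)
  (p ⊃ r): 0 ≤ 0.2, so result = 1
  ¬(p ⊃ r): Gödel ¬ of 1 = 0 (operand ≠ 0)
  (¬(p ⊃ r) ∨ r) = max(0, 0.2) = 0.2
  ((¬(p ⊃ r) ∨ r) ⊃ q): 0.2 > 0, so result = 0
  (¬q ⊃ ((¬(p ⊃ r) ∨ r) ⊃ q)): 1 > 0, so result = 0
Checking all 216 assignments confirms none give a value below 0.00.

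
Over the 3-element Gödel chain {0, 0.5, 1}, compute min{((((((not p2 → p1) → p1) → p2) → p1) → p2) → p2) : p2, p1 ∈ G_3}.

0.50

The minimum is attained at p2 = 0.5, p1 = 0:
  not p2: Gödel ¬ of 0.5 = 0 (operand ≠ 0)
  (not p2 → p1): 0 ≤ 0, so result = 1
  ((not p2 → p1) → p1): 1 > 0, so result = 0
  (((not p2 → p1) → p1) → p2): 0 ≤ 0.5, so result = 1
  ((((not p2 → p1) → p1) → p2) → p1): 1 > 0, so result = 0
  (((((not p2 → p1) → p1) → p2) → p1) → p2): 0 ≤ 0.5, so result = 1
  ((((((not p2 → p1) → p1) → p2) → p1) → p2) → p2): 1 > 0.5, so result = 0.5
Checking all 9 assignments confirms none give a value below 0.50.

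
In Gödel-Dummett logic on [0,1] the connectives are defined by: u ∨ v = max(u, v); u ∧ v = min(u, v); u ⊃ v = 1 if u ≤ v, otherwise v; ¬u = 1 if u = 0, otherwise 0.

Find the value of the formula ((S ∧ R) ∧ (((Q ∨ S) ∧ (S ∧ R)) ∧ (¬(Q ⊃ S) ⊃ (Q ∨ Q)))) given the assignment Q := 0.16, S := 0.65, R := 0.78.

0.65

(S ∧ R) = min(0.65, 0.78) = 0.65
(Q ∨ S) = max(0.16, 0.65) = 0.65
(S ∧ R) = min(0.65, 0.78) = 0.65
((Q ∨ S) ∧ (S ∧ R)) = min(0.65, 0.65) = 0.65
(Q ⊃ S): 0.16 ≤ 0.65, so result = 1
¬(Q ⊃ S): Gödel ¬ of 1 = 0 (operand ≠ 0)
(Q ∨ Q) = max(0.16, 0.16) = 0.16
(¬(Q ⊃ S) ⊃ (Q ∨ Q)): 0 ≤ 0.16, so result = 1
(((Q ∨ S) ∧ (S ∧ R)) ∧ (¬(Q ⊃ S) ⊃ (Q ∨ Q))) = min(0.65, 1) = 0.65
((S ∧ R) ∧ (((Q ∨ S) ∧ (S ∧ R)) ∧ (¬(Q ⊃ S) ⊃ (Q ∨ Q)))) = min(0.65, 0.65) = 0.65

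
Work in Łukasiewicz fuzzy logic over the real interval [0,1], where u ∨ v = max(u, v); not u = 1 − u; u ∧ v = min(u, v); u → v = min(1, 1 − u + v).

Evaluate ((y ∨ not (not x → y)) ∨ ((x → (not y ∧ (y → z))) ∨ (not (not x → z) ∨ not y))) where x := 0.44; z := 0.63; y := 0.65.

0.91

not x: Łukasiewicz ¬ gives 1 − 0.44 = 0.56
(not x → y): min(1, 1 − 0.56 + 0.65) = 1
not (not x → y): Łukasiewicz ¬ gives 1 − 1 = 0
(y ∨ not (not x → y)) = max(0.65, 0) = 0.65
not y: Łukasiewicz ¬ gives 1 − 0.65 = 0.35
(y → z): min(1, 1 − 0.65 + 0.63) = 0.98
(not y ∧ (y → z)) = min(0.35, 0.98) = 0.35
(x → (not y ∧ (y → z))): min(1, 1 − 0.44 + 0.35) = 0.91
not x: Łukasiewicz ¬ gives 1 − 0.44 = 0.56
(not x → z): min(1, 1 − 0.56 + 0.63) = 1
not (not x → z): Łukasiewicz ¬ gives 1 − 1 = 0
not y: Łukasiewicz ¬ gives 1 − 0.65 = 0.35
(not (not x → z) ∨ not y) = max(0, 0.35) = 0.35
((x → (not y ∧ (y → z))) ∨ (not (not x → z) ∨ not y)) = max(0.91, 0.35) = 0.91
((y ∨ not (not x → y)) ∨ ((x → (not y ∧ (y → z))) ∨ (not (not x → z) ∨ not y))) = max(0.65, 0.91) = 0.91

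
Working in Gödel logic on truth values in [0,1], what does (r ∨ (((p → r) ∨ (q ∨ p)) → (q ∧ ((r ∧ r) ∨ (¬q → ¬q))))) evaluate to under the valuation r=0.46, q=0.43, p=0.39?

0.46

(p → r): 0.39 ≤ 0.46, so result = 1
(q ∨ p) = max(0.43, 0.39) = 0.43
((p → r) ∨ (q ∨ p)) = max(1, 0.43) = 1
(r ∧ r) = min(0.46, 0.46) = 0.46
¬q: Gödel ¬ of 0.43 = 0 (operand ≠ 0)
¬q: Gödel ¬ of 0.43 = 0 (operand ≠ 0)
(¬q → ¬q): 0 ≤ 0, so result = 1
((r ∧ r) ∨ (¬q → ¬q)) = max(0.46, 1) = 1
(q ∧ ((r ∧ r) ∨ (¬q → ¬q))) = min(0.43, 1) = 0.43
(((p → r) ∨ (q ∨ p)) → (q ∧ ((r ∧ r) ∨ (¬q → ¬q)))): 1 > 0.43, so result = 0.43
(r ∨ (((p → r) ∨ (q ∨ p)) → (q ∧ ((r ∧ r) ∨ (¬q → ¬q))))) = max(0.46, 0.43) = 0.46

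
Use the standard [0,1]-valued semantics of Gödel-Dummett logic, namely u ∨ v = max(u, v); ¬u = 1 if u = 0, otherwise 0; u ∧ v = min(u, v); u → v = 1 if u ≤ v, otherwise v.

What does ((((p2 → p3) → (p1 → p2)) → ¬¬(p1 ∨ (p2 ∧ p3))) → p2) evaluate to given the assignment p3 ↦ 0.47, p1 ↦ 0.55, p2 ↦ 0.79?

(p2 → p3): 0.79 > 0.47, so result = 0.47
(p1 → p2): 0.55 ≤ 0.79, so result = 1
((p2 → p3) → (p1 → p2)): 0.47 ≤ 1, so result = 1
(p2 ∧ p3) = min(0.79, 0.47) = 0.47
(p1 ∨ (p2 ∧ p3)) = max(0.55, 0.47) = 0.55
¬(p1 ∨ (p2 ∧ p3)): Gödel ¬ of 0.55 = 0 (operand ≠ 0)
¬¬(p1 ∨ (p2 ∧ p3)): Gödel ¬ of 0 = 1 (operand is 0)
(((p2 → p3) → (p1 → p2)) → ¬¬(p1 ∨ (p2 ∧ p3))): 1 ≤ 1, so result = 1
((((p2 → p3) → (p1 → p2)) → ¬¬(p1 ∨ (p2 ∧ p3))) → p2): 1 > 0.79, so result = 0.79

0.79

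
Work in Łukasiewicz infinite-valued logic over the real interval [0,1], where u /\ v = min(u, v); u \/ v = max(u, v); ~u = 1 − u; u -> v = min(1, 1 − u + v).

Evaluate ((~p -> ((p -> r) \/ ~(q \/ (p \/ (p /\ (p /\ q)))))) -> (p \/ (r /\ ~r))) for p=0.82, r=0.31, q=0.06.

0.82

~p: Łukasiewicz ¬ gives 1 − 0.82 = 0.18
(p -> r): min(1, 1 − 0.82 + 0.31) = 0.49
(p /\ q) = min(0.82, 0.06) = 0.06
(p /\ (p /\ q)) = min(0.82, 0.06) = 0.06
(p \/ (p /\ (p /\ q))) = max(0.82, 0.06) = 0.82
(q \/ (p \/ (p /\ (p /\ q)))) = max(0.06, 0.82) = 0.82
~(q \/ (p \/ (p /\ (p /\ q)))): Łukasiewicz ¬ gives 1 − 0.82 = 0.18
((p -> r) \/ ~(q \/ (p \/ (p /\ (p /\ q))))) = max(0.49, 0.18) = 0.49
(~p -> ((p -> r) \/ ~(q \/ (p \/ (p /\ (p /\ q)))))): min(1, 1 − 0.18 + 0.49) = 1
~r: Łukasiewicz ¬ gives 1 − 0.31 = 0.69
(r /\ ~r) = min(0.31, 0.69) = 0.31
(p \/ (r /\ ~r)) = max(0.82, 0.31) = 0.82
((~p -> ((p -> r) \/ ~(q \/ (p \/ (p /\ (p /\ q)))))) -> (p \/ (r /\ ~r))): min(1, 1 − 1 + 0.82) = 0.82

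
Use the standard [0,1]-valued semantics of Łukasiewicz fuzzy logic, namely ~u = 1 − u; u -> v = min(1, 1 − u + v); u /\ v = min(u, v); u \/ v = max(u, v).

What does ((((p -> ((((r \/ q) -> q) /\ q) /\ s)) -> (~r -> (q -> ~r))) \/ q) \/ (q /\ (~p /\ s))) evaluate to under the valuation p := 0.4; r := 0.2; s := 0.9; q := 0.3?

(r \/ q) = max(0.2, 0.3) = 0.3
((r \/ q) -> q): min(1, 1 − 0.3 + 0.3) = 1
(((r \/ q) -> q) /\ q) = min(1, 0.3) = 0.3
((((r \/ q) -> q) /\ q) /\ s) = min(0.3, 0.9) = 0.3
(p -> ((((r \/ q) -> q) /\ q) /\ s)): min(1, 1 − 0.4 + 0.3) = 0.9
~r: Łukasiewicz ¬ gives 1 − 0.2 = 0.8
~r: Łukasiewicz ¬ gives 1 − 0.2 = 0.8
(q -> ~r): min(1, 1 − 0.3 + 0.8) = 1
(~r -> (q -> ~r)): min(1, 1 − 0.8 + 1) = 1
((p -> ((((r \/ q) -> q) /\ q) /\ s)) -> (~r -> (q -> ~r))): min(1, 1 − 0.9 + 1) = 1
(((p -> ((((r \/ q) -> q) /\ q) /\ s)) -> (~r -> (q -> ~r))) \/ q) = max(1, 0.3) = 1
~p: Łukasiewicz ¬ gives 1 − 0.4 = 0.6
(~p /\ s) = min(0.6, 0.9) = 0.6
(q /\ (~p /\ s)) = min(0.3, 0.6) = 0.3
((((p -> ((((r \/ q) -> q) /\ q) /\ s)) -> (~r -> (q -> ~r))) \/ q) \/ (q /\ (~p /\ s))) = max(1, 0.3) = 1

1.00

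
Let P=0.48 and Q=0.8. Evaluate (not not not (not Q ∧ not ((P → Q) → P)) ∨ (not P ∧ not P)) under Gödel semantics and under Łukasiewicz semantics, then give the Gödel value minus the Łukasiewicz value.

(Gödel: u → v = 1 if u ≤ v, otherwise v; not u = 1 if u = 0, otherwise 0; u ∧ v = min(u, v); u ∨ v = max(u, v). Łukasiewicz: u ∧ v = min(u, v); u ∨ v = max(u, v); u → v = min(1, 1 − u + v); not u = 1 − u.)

Gödel evaluation:
  not Q: Gödel ¬ of 0.8 = 0 (operand ≠ 0)
  (P → Q): 0.48 ≤ 0.8, so result = 1
  ((P → Q) → P): 1 > 0.48, so result = 0.48
  not ((P → Q) → P): Gödel ¬ of 0.48 = 0 (operand ≠ 0)
  (not Q ∧ not ((P → Q) → P)) = min(0, 0) = 0
  not (not Q ∧ not ((P → Q) → P)): Gödel ¬ of 0 = 1 (operand is 0)
  not not (not Q ∧ not ((P → Q) → P)): Gödel ¬ of 1 = 0 (operand ≠ 0)
  not not not (not Q ∧ not ((P → Q) → P)): Gödel ¬ of 0 = 1 (operand is 0)
  not P: Gödel ¬ of 0.48 = 0 (operand ≠ 0)
  not P: Gödel ¬ of 0.48 = 0 (operand ≠ 0)
  (not P ∧ not P) = min(0, 0) = 0
  (not not not (not Q ∧ not ((P → Q) → P)) ∨ (not P ∧ not P)) = max(1, 0) = 1
  Gödel value = 1
Łukasiewicz evaluation:
  not Q: Łukasiewicz ¬ gives 1 − 0.8 = 0.2
  (P → Q): min(1, 1 − 0.48 + 0.8) = 1
  ((P → Q) → P): min(1, 1 − 1 + 0.48) = 0.48
  not ((P → Q) → P): Łukasiewicz ¬ gives 1 − 0.48 = 0.52
  (not Q ∧ not ((P → Q) → P)) = min(0.2, 0.52) = 0.2
  not (not Q ∧ not ((P → Q) → P)): Łukasiewicz ¬ gives 1 − 0.2 = 0.8
  not not (not Q ∧ not ((P → Q) → P)): Łukasiewicz ¬ gives 1 − 0.8 = 0.2
  not not not (not Q ∧ not ((P → Q) → P)): Łukasiewicz ¬ gives 1 − 0.2 = 0.8
  not P: Łukasiewicz ¬ gives 1 − 0.48 = 0.52
  not P: Łukasiewicz ¬ gives 1 − 0.48 = 0.52
  (not P ∧ not P) = min(0.52, 0.52) = 0.52
  (not not not (not Q ∧ not ((P → Q) → P)) ∨ (not P ∧ not P)) = max(0.8, 0.52) = 0.8
  Łukasiewicz value = 0.8
Difference: 1 − 0.8 = 0.20

0.20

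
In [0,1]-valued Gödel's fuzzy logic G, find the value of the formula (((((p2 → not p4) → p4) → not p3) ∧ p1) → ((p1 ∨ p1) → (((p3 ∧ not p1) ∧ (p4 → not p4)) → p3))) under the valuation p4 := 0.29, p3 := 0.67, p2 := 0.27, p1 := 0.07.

1.00

not p4: Gödel ¬ of 0.29 = 0 (operand ≠ 0)
(p2 → not p4): 0.27 > 0, so result = 0
((p2 → not p4) → p4): 0 ≤ 0.29, so result = 1
not p3: Gödel ¬ of 0.67 = 0 (operand ≠ 0)
(((p2 → not p4) → p4) → not p3): 1 > 0, so result = 0
((((p2 → not p4) → p4) → not p3) ∧ p1) = min(0, 0.07) = 0
(p1 ∨ p1) = max(0.07, 0.07) = 0.07
not p1: Gödel ¬ of 0.07 = 0 (operand ≠ 0)
(p3 ∧ not p1) = min(0.67, 0) = 0
not p4: Gödel ¬ of 0.29 = 0 (operand ≠ 0)
(p4 → not p4): 0.29 > 0, so result = 0
((p3 ∧ not p1) ∧ (p4 → not p4)) = min(0, 0) = 0
(((p3 ∧ not p1) ∧ (p4 → not p4)) → p3): 0 ≤ 0.67, so result = 1
((p1 ∨ p1) → (((p3 ∧ not p1) ∧ (p4 → not p4)) → p3)): 0.07 ≤ 1, so result = 1
(((((p2 → not p4) → p4) → not p3) ∧ p1) → ((p1 ∨ p1) → (((p3 ∧ not p1) ∧ (p4 → not p4)) → p3))): 0 ≤ 1, so result = 1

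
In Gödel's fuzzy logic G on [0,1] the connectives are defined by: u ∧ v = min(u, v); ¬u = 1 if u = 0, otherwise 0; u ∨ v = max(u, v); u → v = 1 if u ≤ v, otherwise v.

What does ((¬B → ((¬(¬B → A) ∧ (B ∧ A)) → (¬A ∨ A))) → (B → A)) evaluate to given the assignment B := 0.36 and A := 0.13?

0.13

¬B: Gödel ¬ of 0.36 = 0 (operand ≠ 0)
¬B: Gödel ¬ of 0.36 = 0 (operand ≠ 0)
(¬B → A): 0 ≤ 0.13, so result = 1
¬(¬B → A): Gödel ¬ of 1 = 0 (operand ≠ 0)
(B ∧ A) = min(0.36, 0.13) = 0.13
(¬(¬B → A) ∧ (B ∧ A)) = min(0, 0.13) = 0
¬A: Gödel ¬ of 0.13 = 0 (operand ≠ 0)
(¬A ∨ A) = max(0, 0.13) = 0.13
((¬(¬B → A) ∧ (B ∧ A)) → (¬A ∨ A)): 0 ≤ 0.13, so result = 1
(¬B → ((¬(¬B → A) ∧ (B ∧ A)) → (¬A ∨ A))): 0 ≤ 1, so result = 1
(B → A): 0.36 > 0.13, so result = 0.13
((¬B → ((¬(¬B → A) ∧ (B ∧ A)) → (¬A ∨ A))) → (B → A)): 1 > 0.13, so result = 0.13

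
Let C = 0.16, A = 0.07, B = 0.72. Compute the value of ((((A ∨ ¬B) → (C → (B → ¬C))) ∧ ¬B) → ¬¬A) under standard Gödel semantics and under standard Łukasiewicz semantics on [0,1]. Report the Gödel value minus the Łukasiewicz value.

0.21

Gödel evaluation:
  ¬B: Gödel ¬ of 0.72 = 0 (operand ≠ 0)
  (A ∨ ¬B) = max(0.07, 0) = 0.07
  ¬C: Gödel ¬ of 0.16 = 0 (operand ≠ 0)
  (B → ¬C): 0.72 > 0, so result = 0
  (C → (B → ¬C)): 0.16 > 0, so result = 0
  ((A ∨ ¬B) → (C → (B → ¬C))): 0.07 > 0, so result = 0
  ¬B: Gödel ¬ of 0.72 = 0 (operand ≠ 0)
  (((A ∨ ¬B) → (C → (B → ¬C))) ∧ ¬B) = min(0, 0) = 0
  ¬A: Gödel ¬ of 0.07 = 0 (operand ≠ 0)
  ¬¬A: Gödel ¬ of 0 = 1 (operand is 0)
  ((((A ∨ ¬B) → (C → (B → ¬C))) ∧ ¬B) → ¬¬A): 0 ≤ 1, so result = 1
  Gödel value = 1
Łukasiewicz evaluation:
  ¬B: Łukasiewicz ¬ gives 1 − 0.72 = 0.28
  (A ∨ ¬B) = max(0.07, 0.28) = 0.28
  ¬C: Łukasiewicz ¬ gives 1 − 0.16 = 0.84
  (B → ¬C): min(1, 1 − 0.72 + 0.84) = 1
  (C → (B → ¬C)): min(1, 1 − 0.16 + 1) = 1
  ((A ∨ ¬B) → (C → (B → ¬C))): min(1, 1 − 0.28 + 1) = 1
  ¬B: Łukasiewicz ¬ gives 1 − 0.72 = 0.28
  (((A ∨ ¬B) → (C → (B → ¬C))) ∧ ¬B) = min(1, 0.28) = 0.28
  ¬A: Łukasiewicz ¬ gives 1 − 0.07 = 0.93
  ¬¬A: Łukasiewicz ¬ gives 1 − 0.93 = 0.07
  ((((A ∨ ¬B) → (C → (B → ¬C))) ∧ ¬B) → ¬¬A): min(1, 1 − 0.28 + 0.07) = 0.79
  Łukasiewicz value = 0.79
Difference: 1 − 0.79 = 0.21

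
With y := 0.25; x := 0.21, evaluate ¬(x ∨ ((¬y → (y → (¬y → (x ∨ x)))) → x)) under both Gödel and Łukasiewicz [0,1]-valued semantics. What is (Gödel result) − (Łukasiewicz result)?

-0.79

Gödel evaluation:
  ¬y: Gödel ¬ of 0.25 = 0 (operand ≠ 0)
  ¬y: Gödel ¬ of 0.25 = 0 (operand ≠ 0)
  (x ∨ x) = max(0.21, 0.21) = 0.21
  (¬y → (x ∨ x)): 0 ≤ 0.21, so result = 1
  (y → (¬y → (x ∨ x))): 0.25 ≤ 1, so result = 1
  (¬y → (y → (¬y → (x ∨ x)))): 0 ≤ 1, so result = 1
  ((¬y → (y → (¬y → (x ∨ x)))) → x): 1 > 0.21, so result = 0.21
  (x ∨ ((¬y → (y → (¬y → (x ∨ x)))) → x)) = max(0.21, 0.21) = 0.21
  ¬(x ∨ ((¬y → (y → (¬y → (x ∨ x)))) → x)): Gödel ¬ of 0.21 = 0 (operand ≠ 0)
  Gödel value = 0
Łukasiewicz evaluation:
  ¬y: Łukasiewicz ¬ gives 1 − 0.25 = 0.75
  ¬y: Łukasiewicz ¬ gives 1 − 0.25 = 0.75
  (x ∨ x) = max(0.21, 0.21) = 0.21
  (¬y → (x ∨ x)): min(1, 1 − 0.75 + 0.21) = 0.46
  (y → (¬y → (x ∨ x))): min(1, 1 − 0.25 + 0.46) = 1
  (¬y → (y → (¬y → (x ∨ x)))): min(1, 1 − 0.75 + 1) = 1
  ((¬y → (y → (¬y → (x ∨ x)))) → x): min(1, 1 − 1 + 0.21) = 0.21
  (x ∨ ((¬y → (y → (¬y → (x ∨ x)))) → x)) = max(0.21, 0.21) = 0.21
  ¬(x ∨ ((¬y → (y → (¬y → (x ∨ x)))) → x)): Łukasiewicz ¬ gives 1 − 0.21 = 0.79
  Łukasiewicz value = 0.79
Difference: 0 − 0.79 = -0.79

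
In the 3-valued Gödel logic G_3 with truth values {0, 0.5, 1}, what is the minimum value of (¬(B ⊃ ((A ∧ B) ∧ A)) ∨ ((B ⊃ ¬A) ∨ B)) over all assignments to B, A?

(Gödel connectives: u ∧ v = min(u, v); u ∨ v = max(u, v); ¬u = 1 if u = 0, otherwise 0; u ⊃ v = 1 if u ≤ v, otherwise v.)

The minimum is attained at B = 0.5, A = 0.5:
  (A ∧ B) = min(0.5, 0.5) = 0.5
  ((A ∧ B) ∧ A) = min(0.5, 0.5) = 0.5
  (B ⊃ ((A ∧ B) ∧ A)): 0.5 ≤ 0.5, so result = 1
  ¬(B ⊃ ((A ∧ B) ∧ A)): Gödel ¬ of 1 = 0 (operand ≠ 0)
  ¬A: Gödel ¬ of 0.5 = 0 (operand ≠ 0)
  (B ⊃ ¬A): 0.5 > 0, so result = 0
  ((B ⊃ ¬A) ∨ B) = max(0, 0.5) = 0.5
  (¬(B ⊃ ((A ∧ B) ∧ A)) ∨ ((B ⊃ ¬A) ∨ B)) = max(0, 0.5) = 0.5
Checking all 9 assignments confirms none give a value below 0.50.

0.50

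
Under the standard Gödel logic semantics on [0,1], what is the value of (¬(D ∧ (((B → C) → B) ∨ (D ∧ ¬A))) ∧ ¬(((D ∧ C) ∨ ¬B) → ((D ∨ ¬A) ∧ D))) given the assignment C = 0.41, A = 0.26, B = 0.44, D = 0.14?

0.00

(B → C): 0.44 > 0.41, so result = 0.41
((B → C) → B): 0.41 ≤ 0.44, so result = 1
¬A: Gödel ¬ of 0.26 = 0 (operand ≠ 0)
(D ∧ ¬A) = min(0.14, 0) = 0
(((B → C) → B) ∨ (D ∧ ¬A)) = max(1, 0) = 1
(D ∧ (((B → C) → B) ∨ (D ∧ ¬A))) = min(0.14, 1) = 0.14
¬(D ∧ (((B → C) → B) ∨ (D ∧ ¬A))): Gödel ¬ of 0.14 = 0 (operand ≠ 0)
(D ∧ C) = min(0.14, 0.41) = 0.14
¬B: Gödel ¬ of 0.44 = 0 (operand ≠ 0)
((D ∧ C) ∨ ¬B) = max(0.14, 0) = 0.14
¬A: Gödel ¬ of 0.26 = 0 (operand ≠ 0)
(D ∨ ¬A) = max(0.14, 0) = 0.14
((D ∨ ¬A) ∧ D) = min(0.14, 0.14) = 0.14
(((D ∧ C) ∨ ¬B) → ((D ∨ ¬A) ∧ D)): 0.14 ≤ 0.14, so result = 1
¬(((D ∧ C) ∨ ¬B) → ((D ∨ ¬A) ∧ D)): Gödel ¬ of 1 = 0 (operand ≠ 0)
(¬(D ∧ (((B → C) → B) ∨ (D ∧ ¬A))) ∧ ¬(((D ∧ C) ∨ ¬B) → ((D ∨ ¬A) ∧ D))) = min(0, 0) = 0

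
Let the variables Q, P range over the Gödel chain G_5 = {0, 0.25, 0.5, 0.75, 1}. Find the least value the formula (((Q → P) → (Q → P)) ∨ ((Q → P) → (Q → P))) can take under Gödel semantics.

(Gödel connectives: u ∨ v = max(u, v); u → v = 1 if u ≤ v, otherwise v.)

Every assignment gives 1. For instance at Q = 0, P = 0:
  (Q → P): 0 ≤ 0, so result = 1
  (Q → P): 0 ≤ 0, so result = 1
  ((Q → P) → (Q → P)): 1 ≤ 1, so result = 1
  (Q → P): 0 ≤ 0, so result = 1
  (Q → P): 0 ≤ 0, so result = 1
  ((Q → P) → (Q → P)): 1 ≤ 1, so result = 1
  (((Q → P) → (Q → P)) ∨ ((Q → P) → (Q → P))) = max(1, 1) = 1
All 25 assignments give value 1 — the formula is a G_5-tautology.

1.00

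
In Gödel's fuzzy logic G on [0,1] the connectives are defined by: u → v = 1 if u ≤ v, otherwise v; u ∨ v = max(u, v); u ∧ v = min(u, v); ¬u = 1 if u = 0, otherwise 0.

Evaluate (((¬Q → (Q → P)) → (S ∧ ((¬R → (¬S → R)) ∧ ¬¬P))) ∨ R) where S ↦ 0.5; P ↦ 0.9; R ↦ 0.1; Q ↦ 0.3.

0.50

¬Q: Gödel ¬ of 0.3 = 0 (operand ≠ 0)
(Q → P): 0.3 ≤ 0.9, so result = 1
(¬Q → (Q → P)): 0 ≤ 1, so result = 1
¬R: Gödel ¬ of 0.1 = 0 (operand ≠ 0)
¬S: Gödel ¬ of 0.5 = 0 (operand ≠ 0)
(¬S → R): 0 ≤ 0.1, so result = 1
(¬R → (¬S → R)): 0 ≤ 1, so result = 1
¬P: Gödel ¬ of 0.9 = 0 (operand ≠ 0)
¬¬P: Gödel ¬ of 0 = 1 (operand is 0)
((¬R → (¬S → R)) ∧ ¬¬P) = min(1, 1) = 1
(S ∧ ((¬R → (¬S → R)) ∧ ¬¬P)) = min(0.5, 1) = 0.5
((¬Q → (Q → P)) → (S ∧ ((¬R → (¬S → R)) ∧ ¬¬P))): 1 > 0.5, so result = 0.5
(((¬Q → (Q → P)) → (S ∧ ((¬R → (¬S → R)) ∧ ¬¬P))) ∨ R) = max(0.5, 0.1) = 0.5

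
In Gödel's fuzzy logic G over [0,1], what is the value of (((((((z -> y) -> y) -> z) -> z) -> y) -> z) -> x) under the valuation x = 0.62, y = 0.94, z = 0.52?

1.00

(z -> y): 0.52 ≤ 0.94, so result = 1
((z -> y) -> y): 1 > 0.94, so result = 0.94
(((z -> y) -> y) -> z): 0.94 > 0.52, so result = 0.52
((((z -> y) -> y) -> z) -> z): 0.52 ≤ 0.52, so result = 1
(((((z -> y) -> y) -> z) -> z) -> y): 1 > 0.94, so result = 0.94
((((((z -> y) -> y) -> z) -> z) -> y) -> z): 0.94 > 0.52, so result = 0.52
(((((((z -> y) -> y) -> z) -> z) -> y) -> z) -> x): 0.52 ≤ 0.62, so result = 1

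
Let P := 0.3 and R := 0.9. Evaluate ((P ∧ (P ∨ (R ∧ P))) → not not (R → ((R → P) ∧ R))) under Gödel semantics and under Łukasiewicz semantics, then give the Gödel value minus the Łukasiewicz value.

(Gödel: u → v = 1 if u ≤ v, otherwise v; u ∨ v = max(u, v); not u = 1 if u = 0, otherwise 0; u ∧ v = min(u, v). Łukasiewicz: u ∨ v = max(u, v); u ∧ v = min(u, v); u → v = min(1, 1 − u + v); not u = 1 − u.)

0.00

Gödel evaluation:
  (R ∧ P) = min(0.9, 0.3) = 0.3
  (P ∨ (R ∧ P)) = max(0.3, 0.3) = 0.3
  (P ∧ (P ∨ (R ∧ P))) = min(0.3, 0.3) = 0.3
  (R → P): 0.9 > 0.3, so result = 0.3
  ((R → P) ∧ R) = min(0.3, 0.9) = 0.3
  (R → ((R → P) ∧ R)): 0.9 > 0.3, so result = 0.3
  not (R → ((R → P) ∧ R)): Gödel ¬ of 0.3 = 0 (operand ≠ 0)
  not not (R → ((R → P) ∧ R)): Gödel ¬ of 0 = 1 (operand is 0)
  ((P ∧ (P ∨ (R ∧ P))) → not not (R → ((R → P) ∧ R))): 0.3 ≤ 1, so result = 1
  Gödel value = 1
Łukasiewicz evaluation:
  (R ∧ P) = min(0.9, 0.3) = 0.3
  (P ∨ (R ∧ P)) = max(0.3, 0.3) = 0.3
  (P ∧ (P ∨ (R ∧ P))) = min(0.3, 0.3) = 0.3
  (R → P): min(1, 1 − 0.9 + 0.3) = 0.4
  ((R → P) ∧ R) = min(0.4, 0.9) = 0.4
  (R → ((R → P) ∧ R)): min(1, 1 − 0.9 + 0.4) = 0.5
  not (R → ((R → P) ∧ R)): Łukasiewicz ¬ gives 1 − 0.5 = 0.5
  not not (R → ((R → P) ∧ R)): Łukasiewicz ¬ gives 1 − 0.5 = 0.5
  ((P ∧ (P ∨ (R ∧ P))) → not not (R → ((R → P) ∧ R))): min(1, 1 − 0.3 + 0.5) = 1
  Łukasiewicz value = 1
Difference: 1 − 1 = 0.00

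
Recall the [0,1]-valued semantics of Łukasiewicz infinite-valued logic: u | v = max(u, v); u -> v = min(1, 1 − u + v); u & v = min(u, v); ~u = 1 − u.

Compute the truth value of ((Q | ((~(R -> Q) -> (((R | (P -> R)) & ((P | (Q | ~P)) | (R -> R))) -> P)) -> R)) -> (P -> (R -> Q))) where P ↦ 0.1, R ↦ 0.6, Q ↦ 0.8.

1.00

(R -> Q): min(1, 1 − 0.6 + 0.8) = 1
~(R -> Q): Łukasiewicz ¬ gives 1 − 1 = 0
(P -> R): min(1, 1 − 0.1 + 0.6) = 1
(R | (P -> R)) = max(0.6, 1) = 1
~P: Łukasiewicz ¬ gives 1 − 0.1 = 0.9
(Q | ~P) = max(0.8, 0.9) = 0.9
(P | (Q | ~P)) = max(0.1, 0.9) = 0.9
(R -> R): min(1, 1 − 0.6 + 0.6) = 1
((P | (Q | ~P)) | (R -> R)) = max(0.9, 1) = 1
((R | (P -> R)) & ((P | (Q | ~P)) | (R -> R))) = min(1, 1) = 1
(((R | (P -> R)) & ((P | (Q | ~P)) | (R -> R))) -> P): min(1, 1 − 1 + 0.1) = 0.1
(~(R -> Q) -> (((R | (P -> R)) & ((P | (Q | ~P)) | (R -> R))) -> P)): min(1, 1 − 0 + 0.1) = 1
((~(R -> Q) -> (((R | (P -> R)) & ((P | (Q | ~P)) | (R -> R))) -> P)) -> R): min(1, 1 − 1 + 0.6) = 0.6
(Q | ((~(R -> Q) -> (((R | (P -> R)) & ((P | (Q | ~P)) | (R -> R))) -> P)) -> R)) = max(0.8, 0.6) = 0.8
(R -> Q): min(1, 1 − 0.6 + 0.8) = 1
(P -> (R -> Q)): min(1, 1 − 0.1 + 1) = 1
((Q | ((~(R -> Q) -> (((R | (P -> R)) & ((P | (Q | ~P)) | (R -> R))) -> P)) -> R)) -> (P -> (R -> Q))): min(1, 1 − 0.8 + 1) = 1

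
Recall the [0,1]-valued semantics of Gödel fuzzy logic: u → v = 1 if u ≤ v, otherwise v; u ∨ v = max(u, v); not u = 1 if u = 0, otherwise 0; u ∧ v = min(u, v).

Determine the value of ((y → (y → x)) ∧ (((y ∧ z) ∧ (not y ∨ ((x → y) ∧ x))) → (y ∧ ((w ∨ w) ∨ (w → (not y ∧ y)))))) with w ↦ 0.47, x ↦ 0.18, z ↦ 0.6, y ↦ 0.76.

0.18

(y → x): 0.76 > 0.18, so result = 0.18
(y → (y → x)): 0.76 > 0.18, so result = 0.18
(y ∧ z) = min(0.76, 0.6) = 0.6
not y: Gödel ¬ of 0.76 = 0 (operand ≠ 0)
(x → y): 0.18 ≤ 0.76, so result = 1
((x → y) ∧ x) = min(1, 0.18) = 0.18
(not y ∨ ((x → y) ∧ x)) = max(0, 0.18) = 0.18
((y ∧ z) ∧ (not y ∨ ((x → y) ∧ x))) = min(0.6, 0.18) = 0.18
(w ∨ w) = max(0.47, 0.47) = 0.47
not y: Gödel ¬ of 0.76 = 0 (operand ≠ 0)
(not y ∧ y) = min(0, 0.76) = 0
(w → (not y ∧ y)): 0.47 > 0, so result = 0
((w ∨ w) ∨ (w → (not y ∧ y))) = max(0.47, 0) = 0.47
(y ∧ ((w ∨ w) ∨ (w → (not y ∧ y)))) = min(0.76, 0.47) = 0.47
(((y ∧ z) ∧ (not y ∨ ((x → y) ∧ x))) → (y ∧ ((w ∨ w) ∨ (w → (not y ∧ y))))): 0.18 ≤ 0.47, so result = 1
((y → (y → x)) ∧ (((y ∧ z) ∧ (not y ∨ ((x → y) ∧ x))) → (y ∧ ((w ∨ w) ∨ (w → (not y ∧ y)))))) = min(0.18, 1) = 0.18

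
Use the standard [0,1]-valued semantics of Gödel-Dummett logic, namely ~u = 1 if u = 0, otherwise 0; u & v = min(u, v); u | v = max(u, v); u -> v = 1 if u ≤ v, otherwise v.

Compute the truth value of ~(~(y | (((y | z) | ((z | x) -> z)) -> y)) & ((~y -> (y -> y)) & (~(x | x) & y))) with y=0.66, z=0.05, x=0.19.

1.00

(y | z) = max(0.66, 0.05) = 0.66
(z | x) = max(0.05, 0.19) = 0.19
((z | x) -> z): 0.19 > 0.05, so result = 0.05
((y | z) | ((z | x) -> z)) = max(0.66, 0.05) = 0.66
(((y | z) | ((z | x) -> z)) -> y): 0.66 ≤ 0.66, so result = 1
(y | (((y | z) | ((z | x) -> z)) -> y)) = max(0.66, 1) = 1
~(y | (((y | z) | ((z | x) -> z)) -> y)): Gödel ¬ of 1 = 0 (operand ≠ 0)
~y: Gödel ¬ of 0.66 = 0 (operand ≠ 0)
(y -> y): 0.66 ≤ 0.66, so result = 1
(~y -> (y -> y)): 0 ≤ 1, so result = 1
(x | x) = max(0.19, 0.19) = 0.19
~(x | x): Gödel ¬ of 0.19 = 0 (operand ≠ 0)
(~(x | x) & y) = min(0, 0.66) = 0
((~y -> (y -> y)) & (~(x | x) & y)) = min(1, 0) = 0
(~(y | (((y | z) | ((z | x) -> z)) -> y)) & ((~y -> (y -> y)) & (~(x | x) & y))) = min(0, 0) = 0
~(~(y | (((y | z) | ((z | x) -> z)) -> y)) & ((~y -> (y -> y)) & (~(x | x) & y))): Gödel ¬ of 0 = 1 (operand is 0)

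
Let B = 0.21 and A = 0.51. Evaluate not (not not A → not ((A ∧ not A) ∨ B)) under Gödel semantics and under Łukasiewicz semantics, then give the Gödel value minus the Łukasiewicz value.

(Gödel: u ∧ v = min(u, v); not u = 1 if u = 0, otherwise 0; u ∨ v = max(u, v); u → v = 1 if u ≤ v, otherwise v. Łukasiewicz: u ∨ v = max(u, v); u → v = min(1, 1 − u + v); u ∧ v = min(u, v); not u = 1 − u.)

1.00

Gödel evaluation:
  not A: Gödel ¬ of 0.51 = 0 (operand ≠ 0)
  not not A: Gödel ¬ of 0 = 1 (operand is 0)
  not A: Gödel ¬ of 0.51 = 0 (operand ≠ 0)
  (A ∧ not A) = min(0.51, 0) = 0
  ((A ∧ not A) ∨ B) = max(0, 0.21) = 0.21
  not ((A ∧ not A) ∨ B): Gödel ¬ of 0.21 = 0 (operand ≠ 0)
  (not not A → not ((A ∧ not A) ∨ B)): 1 > 0, so result = 0
  not (not not A → not ((A ∧ not A) ∨ B)): Gödel ¬ of 0 = 1 (operand is 0)
  Gödel value = 1
Łukasiewicz evaluation:
  not A: Łukasiewicz ¬ gives 1 − 0.51 = 0.49
  not not A: Łukasiewicz ¬ gives 1 − 0.49 = 0.51
  not A: Łukasiewicz ¬ gives 1 − 0.51 = 0.49
  (A ∧ not A) = min(0.51, 0.49) = 0.49
  ((A ∧ not A) ∨ B) = max(0.49, 0.21) = 0.49
  not ((A ∧ not A) ∨ B): Łukasiewicz ¬ gives 1 − 0.49 = 0.51
  (not not A → not ((A ∧ not A) ∨ B)): min(1, 1 − 0.51 + 0.51) = 1
  not (not not A → not ((A ∧ not A) ∨ B)): Łukasiewicz ¬ gives 1 − 1 = 0
  Łukasiewicz value = 0
Difference: 1 − 0 = 1.00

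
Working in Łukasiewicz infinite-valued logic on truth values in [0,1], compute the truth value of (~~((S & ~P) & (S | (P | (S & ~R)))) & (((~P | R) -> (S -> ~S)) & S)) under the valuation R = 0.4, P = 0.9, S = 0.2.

0.10

~P: Łukasiewicz ¬ gives 1 − 0.9 = 0.1
(S & ~P) = min(0.2, 0.1) = 0.1
~R: Łukasiewicz ¬ gives 1 − 0.4 = 0.6
(S & ~R) = min(0.2, 0.6) = 0.2
(P | (S & ~R)) = max(0.9, 0.2) = 0.9
(S | (P | (S & ~R))) = max(0.2, 0.9) = 0.9
((S & ~P) & (S | (P | (S & ~R)))) = min(0.1, 0.9) = 0.1
~((S & ~P) & (S | (P | (S & ~R)))): Łukasiewicz ¬ gives 1 − 0.1 = 0.9
~~((S & ~P) & (S | (P | (S & ~R)))): Łukasiewicz ¬ gives 1 − 0.9 = 0.1
~P: Łukasiewicz ¬ gives 1 − 0.9 = 0.1
(~P | R) = max(0.1, 0.4) = 0.4
~S: Łukasiewicz ¬ gives 1 − 0.2 = 0.8
(S -> ~S): min(1, 1 − 0.2 + 0.8) = 1
((~P | R) -> (S -> ~S)): min(1, 1 − 0.4 + 1) = 1
(((~P | R) -> (S -> ~S)) & S) = min(1, 0.2) = 0.2
(~~((S & ~P) & (S | (P | (S & ~R)))) & (((~P | R) -> (S -> ~S)) & S)) = min(0.1, 0.2) = 0.1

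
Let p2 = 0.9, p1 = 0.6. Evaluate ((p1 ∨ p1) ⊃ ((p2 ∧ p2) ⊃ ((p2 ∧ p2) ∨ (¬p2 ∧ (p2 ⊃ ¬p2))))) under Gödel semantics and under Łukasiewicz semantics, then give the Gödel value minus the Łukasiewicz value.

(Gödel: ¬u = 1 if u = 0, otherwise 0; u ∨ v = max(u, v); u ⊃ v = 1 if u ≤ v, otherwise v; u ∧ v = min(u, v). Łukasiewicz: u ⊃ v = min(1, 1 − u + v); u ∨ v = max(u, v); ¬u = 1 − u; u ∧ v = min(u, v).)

0.00

Gödel evaluation:
  (p1 ∨ p1) = max(0.6, 0.6) = 0.6
  (p2 ∧ p2) = min(0.9, 0.9) = 0.9
  (p2 ∧ p2) = min(0.9, 0.9) = 0.9
  ¬p2: Gödel ¬ of 0.9 = 0 (operand ≠ 0)
  ¬p2: Gödel ¬ of 0.9 = 0 (operand ≠ 0)
  (p2 ⊃ ¬p2): 0.9 > 0, so result = 0
  (¬p2 ∧ (p2 ⊃ ¬p2)) = min(0, 0) = 0
  ((p2 ∧ p2) ∨ (¬p2 ∧ (p2 ⊃ ¬p2))) = max(0.9, 0) = 0.9
  ((p2 ∧ p2) ⊃ ((p2 ∧ p2) ∨ (¬p2 ∧ (p2 ⊃ ¬p2)))): 0.9 ≤ 0.9, so result = 1
  ((p1 ∨ p1) ⊃ ((p2 ∧ p2) ⊃ ((p2 ∧ p2) ∨ (¬p2 ∧ (p2 ⊃ ¬p2))))): 0.6 ≤ 1, so result = 1
  Gödel value = 1
Łukasiewicz evaluation:
  (p1 ∨ p1) = max(0.6, 0.6) = 0.6
  (p2 ∧ p2) = min(0.9, 0.9) = 0.9
  (p2 ∧ p2) = min(0.9, 0.9) = 0.9
  ¬p2: Łukasiewicz ¬ gives 1 − 0.9 = 0.1
  ¬p2: Łukasiewicz ¬ gives 1 − 0.9 = 0.1
  (p2 ⊃ ¬p2): min(1, 1 − 0.9 + 0.1) = 0.2
  (¬p2 ∧ (p2 ⊃ ¬p2)) = min(0.1, 0.2) = 0.1
  ((p2 ∧ p2) ∨ (¬p2 ∧ (p2 ⊃ ¬p2))) = max(0.9, 0.1) = 0.9
  ((p2 ∧ p2) ⊃ ((p2 ∧ p2) ∨ (¬p2 ∧ (p2 ⊃ ¬p2)))): min(1, 1 − 0.9 + 0.9) = 1
  ((p1 ∨ p1) ⊃ ((p2 ∧ p2) ⊃ ((p2 ∧ p2) ∨ (¬p2 ∧ (p2 ⊃ ¬p2))))): min(1, 1 − 0.6 + 1) = 1
  Łukasiewicz value = 1
Difference: 1 − 1 = 0.00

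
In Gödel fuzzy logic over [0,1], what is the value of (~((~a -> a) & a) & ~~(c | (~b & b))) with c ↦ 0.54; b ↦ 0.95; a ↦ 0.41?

~a: Gödel ¬ of 0.41 = 0 (operand ≠ 0)
(~a -> a): 0 ≤ 0.41, so result = 1
((~a -> a) & a) = min(1, 0.41) = 0.41
~((~a -> a) & a): Gödel ¬ of 0.41 = 0 (operand ≠ 0)
~b: Gödel ¬ of 0.95 = 0 (operand ≠ 0)
(~b & b) = min(0, 0.95) = 0
(c | (~b & b)) = max(0.54, 0) = 0.54
~(c | (~b & b)): Gödel ¬ of 0.54 = 0 (operand ≠ 0)
~~(c | (~b & b)): Gödel ¬ of 0 = 1 (operand is 0)
(~((~a -> a) & a) & ~~(c | (~b & b))) = min(0, 1) = 0

0.00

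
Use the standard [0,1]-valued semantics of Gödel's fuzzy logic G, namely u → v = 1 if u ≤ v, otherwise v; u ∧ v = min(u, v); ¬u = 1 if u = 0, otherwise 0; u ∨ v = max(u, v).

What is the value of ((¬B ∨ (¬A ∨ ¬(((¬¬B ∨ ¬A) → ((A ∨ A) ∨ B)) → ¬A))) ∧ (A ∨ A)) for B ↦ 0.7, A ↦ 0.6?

¬B: Gödel ¬ of 0.7 = 0 (operand ≠ 0)
¬A: Gödel ¬ of 0.6 = 0 (operand ≠ 0)
¬B: Gödel ¬ of 0.7 = 0 (operand ≠ 0)
¬¬B: Gödel ¬ of 0 = 1 (operand is 0)
¬A: Gödel ¬ of 0.6 = 0 (operand ≠ 0)
(¬¬B ∨ ¬A) = max(1, 0) = 1
(A ∨ A) = max(0.6, 0.6) = 0.6
((A ∨ A) ∨ B) = max(0.6, 0.7) = 0.7
((¬¬B ∨ ¬A) → ((A ∨ A) ∨ B)): 1 > 0.7, so result = 0.7
¬A: Gödel ¬ of 0.6 = 0 (operand ≠ 0)
(((¬¬B ∨ ¬A) → ((A ∨ A) ∨ B)) → ¬A): 0.7 > 0, so result = 0
¬(((¬¬B ∨ ¬A) → ((A ∨ A) ∨ B)) → ¬A): Gödel ¬ of 0 = 1 (operand is 0)
(¬A ∨ ¬(((¬¬B ∨ ¬A) → ((A ∨ A) ∨ B)) → ¬A)) = max(0, 1) = 1
(¬B ∨ (¬A ∨ ¬(((¬¬B ∨ ¬A) → ((A ∨ A) ∨ B)) → ¬A))) = max(0, 1) = 1
(A ∨ A) = max(0.6, 0.6) = 0.6
((¬B ∨ (¬A ∨ ¬(((¬¬B ∨ ¬A) → ((A ∨ A) ∨ B)) → ¬A))) ∧ (A ∨ A)) = min(1, 0.6) = 0.6

0.60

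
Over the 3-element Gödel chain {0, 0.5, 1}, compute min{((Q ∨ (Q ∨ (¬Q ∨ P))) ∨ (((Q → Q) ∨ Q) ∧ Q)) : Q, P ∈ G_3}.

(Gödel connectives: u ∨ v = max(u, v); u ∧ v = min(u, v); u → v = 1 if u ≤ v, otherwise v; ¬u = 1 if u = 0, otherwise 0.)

0.50

The minimum is attained at Q = 0.5, P = 0:
  ¬Q: Gödel ¬ of 0.5 = 0 (operand ≠ 0)
  (¬Q ∨ P) = max(0, 0) = 0
  (Q ∨ (¬Q ∨ P)) = max(0.5, 0) = 0.5
  (Q ∨ (Q ∨ (¬Q ∨ P))) = max(0.5, 0.5) = 0.5
  (Q → Q): 0.5 ≤ 0.5, so result = 1
  ((Q → Q) ∨ Q) = max(1, 0.5) = 1
  (((Q → Q) ∨ Q) ∧ Q) = min(1, 0.5) = 0.5
  ((Q ∨ (Q ∨ (¬Q ∨ P))) ∨ (((Q → Q) ∨ Q) ∧ Q)) = max(0.5, 0.5) = 0.5
Checking all 9 assignments confirms none give a value below 0.50.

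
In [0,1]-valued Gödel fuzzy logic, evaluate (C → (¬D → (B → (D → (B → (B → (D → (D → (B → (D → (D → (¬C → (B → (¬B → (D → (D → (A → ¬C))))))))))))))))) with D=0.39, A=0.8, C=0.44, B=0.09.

1.00

¬D: Gödel ¬ of 0.39 = 0 (operand ≠ 0)
¬C: Gödel ¬ of 0.44 = 0 (operand ≠ 0)
¬B: Gödel ¬ of 0.09 = 0 (operand ≠ 0)
¬C: Gödel ¬ of 0.44 = 0 (operand ≠ 0)
(A → ¬C): 0.8 > 0, so result = 0
(D → (A → ¬C)): 0.39 > 0, so result = 0
(D → (D → (A → ¬C))): 0.39 > 0, so result = 0
(¬B → (D → (D → (A → ¬C)))): 0 ≤ 0, so result = 1
(B → (¬B → (D → (D → (A → ¬C))))): 0.09 ≤ 1, so result = 1
(¬C → (B → (¬B → (D → (D → (A → ¬C)))))): 0 ≤ 1, so result = 1
(D → (¬C → (B → (¬B → (D → (D → (A → ¬C))))))): 0.39 ≤ 1, so result = 1
(D → (D → (¬C → (B → (¬B → (D → (D → (A → ¬C)))))))): 0.39 ≤ 1, so result = 1
(B → (D → (D → (¬C → (B → (¬B → (D → (D → (A → ¬C))))))))): 0.09 ≤ 1, so result = 1
(D → (B → (D → (D → (¬C → (B → (¬B → (D → (D → (A → ¬C)))))))))): 0.39 ≤ 1, so result = 1
(D → (D → (B → (D → (D → (¬C → (B → (¬B → (D → (D → (A → ¬C))))))))))): 0.39 ≤ 1, so result = 1
(B → (D → (D → (B → (D → (D → (¬C → (B → (¬B → (D → (D → (A → ¬C)))))))))))): 0.09 ≤ 1, so result = 1
(B → (B → (D → (D → (B → (D → (D → (¬C → (B → (¬B → (D → (D → (A → ¬C))))))))))))): 0.09 ≤ 1, so result = 1
(D → (B → (B → (D → (D → (B → (D → (D → (¬C → (B → (¬B → (D → (D → (A → ¬C)))))))))))))): 0.39 ≤ 1, so result = 1
(B → (D → (B → (B → (D → (D → (B → (D → (D → (¬C → (B → (¬B → (D → (D → (A → ¬C))))))))))))))): 0.09 ≤ 1, so result = 1
(¬D → (B → (D → (B → (B → (D → (D → (B → (D → (D → (¬C → (B → (¬B → (D → (D → (A → ¬C)))))))))))))))): 0 ≤ 1, so result = 1
(C → (¬D → (B → (D → (B → (B → (D → (D → (B → (D → (D → (¬C → (B → (¬B → (D → (D → (A → ¬C))))))))))))))))): 0.44 ≤ 1, so result = 1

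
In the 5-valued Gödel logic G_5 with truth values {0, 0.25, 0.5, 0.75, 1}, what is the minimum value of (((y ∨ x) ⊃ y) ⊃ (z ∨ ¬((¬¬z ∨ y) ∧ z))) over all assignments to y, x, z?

0.25

The minimum is attained at y = 0, x = 0, z = 0.25:
  (y ∨ x) = max(0, 0) = 0
  ((y ∨ x) ⊃ y): 0 ≤ 0, so result = 1
  ¬z: Gödel ¬ of 0.25 = 0 (operand ≠ 0)
  ¬¬z: Gödel ¬ of 0 = 1 (operand is 0)
  (¬¬z ∨ y) = max(1, 0) = 1
  ((¬¬z ∨ y) ∧ z) = min(1, 0.25) = 0.25
  ¬((¬¬z ∨ y) ∧ z): Gödel ¬ of 0.25 = 0 (operand ≠ 0)
  (z ∨ ¬((¬¬z ∨ y) ∧ z)) = max(0.25, 0) = 0.25
  (((y ∨ x) ⊃ y) ⊃ (z ∨ ¬((¬¬z ∨ y) ∧ z))): 1 > 0.25, so result = 0.25
Checking all 125 assignments confirms none give a value below 0.25.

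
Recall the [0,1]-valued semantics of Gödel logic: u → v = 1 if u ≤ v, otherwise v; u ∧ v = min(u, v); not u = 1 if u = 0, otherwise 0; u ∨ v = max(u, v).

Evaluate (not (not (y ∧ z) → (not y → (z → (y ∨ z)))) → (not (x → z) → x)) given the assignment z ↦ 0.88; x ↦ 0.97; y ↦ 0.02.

(y ∧ z) = min(0.02, 0.88) = 0.02
not (y ∧ z): Gödel ¬ of 0.02 = 0 (operand ≠ 0)
not y: Gödel ¬ of 0.02 = 0 (operand ≠ 0)
(y ∨ z) = max(0.02, 0.88) = 0.88
(z → (y ∨ z)): 0.88 ≤ 0.88, so result = 1
(not y → (z → (y ∨ z))): 0 ≤ 1, so result = 1
(not (y ∧ z) → (not y → (z → (y ∨ z)))): 0 ≤ 1, so result = 1
not (not (y ∧ z) → (not y → (z → (y ∨ z)))): Gödel ¬ of 1 = 0 (operand ≠ 0)
(x → z): 0.97 > 0.88, so result = 0.88
not (x → z): Gödel ¬ of 0.88 = 0 (operand ≠ 0)
(not (x → z) → x): 0 ≤ 0.97, so result = 1
(not (not (y ∧ z) → (not y → (z → (y ∨ z)))) → (not (x → z) → x)): 0 ≤ 1, so result = 1

1.00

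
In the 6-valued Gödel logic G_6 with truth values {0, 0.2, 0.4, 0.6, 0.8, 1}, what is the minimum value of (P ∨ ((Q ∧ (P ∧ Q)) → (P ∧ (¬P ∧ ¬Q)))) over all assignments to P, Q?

The minimum is attained at P = 0.2, Q = 0.2:
  (P ∧ Q) = min(0.2, 0.2) = 0.2
  (Q ∧ (P ∧ Q)) = min(0.2, 0.2) = 0.2
  ¬P: Gödel ¬ of 0.2 = 0 (operand ≠ 0)
  ¬Q: Gödel ¬ of 0.2 = 0 (operand ≠ 0)
  (¬P ∧ ¬Q) = min(0, 0) = 0
  (P ∧ (¬P ∧ ¬Q)) = min(0.2, 0) = 0
  ((Q ∧ (P ∧ Q)) → (P ∧ (¬P ∧ ¬Q))): 0.2 > 0, so result = 0
  (P ∨ ((Q ∧ (P ∧ Q)) → (P ∧ (¬P ∧ ¬Q)))) = max(0.2, 0) = 0.2
Checking all 36 assignments confirms none give a value below 0.20.

0.20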